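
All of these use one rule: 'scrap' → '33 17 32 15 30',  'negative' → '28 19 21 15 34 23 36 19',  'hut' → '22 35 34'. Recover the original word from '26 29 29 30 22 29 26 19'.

Letters become their 1-based position plus 14 (so a→15, b→16, …).
Undoing it on 26 29 29 30 22 29 26 19: 26→(26−14)÷1=12=l, 29→(29−14)÷1=15=o, 29→(29−14)÷1=15=o, 30→(30−14)÷1=16=p, 22→(22−14)÷1=8=h, 29→(29−14)÷1=15=o, 26→(26−14)÷1=12=l, 19→(19−14)÷1=5=e.

loophole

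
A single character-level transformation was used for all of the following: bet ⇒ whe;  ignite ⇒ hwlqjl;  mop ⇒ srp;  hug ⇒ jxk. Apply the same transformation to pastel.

The output letters match the input read backwards, each shifted +3: bet reversed is teb. Two steps: reverse the string, then apply a Caesar shift of +3.
Applying it to pastel: reverse → letsap; then shift: l+3=o, e+3=h, t+3=w, s+3=v, a+3=d, p+3=s.

ohwvds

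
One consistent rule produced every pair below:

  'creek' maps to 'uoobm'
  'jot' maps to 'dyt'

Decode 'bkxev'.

The output letters match the input read backwards, each shifted +10: creek reversed is keerc. Two steps: reverse the string, then apply a Caesar shift of +10.
Reversing it on bkxev: shift back: b−10=r, k−10=a, x−10=n, e−10=u, v−10=l → ranul; then reverse → lunar.

lunar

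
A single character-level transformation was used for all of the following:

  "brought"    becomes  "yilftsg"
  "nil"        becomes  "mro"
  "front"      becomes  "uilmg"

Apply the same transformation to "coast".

Each pair mirrors across the alphabet (b↔y, r↔i, o↔l): positions sum to 25. Each letter is replaced by its mirror in the alphabet: a↔z, b↔y, c↔x, and so on (the Atbash cipher).
Applying it to coast: c↔x, o↔l, a↔z, s↔h, t↔g.

xlzhg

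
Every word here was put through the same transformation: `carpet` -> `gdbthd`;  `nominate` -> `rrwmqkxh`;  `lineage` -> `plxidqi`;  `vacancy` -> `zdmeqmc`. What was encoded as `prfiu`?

Shifts by position in carpet: pos 0: c→g (+4), pos 1: a→d (+3), pos 2: r→b (+10), pos 3: p→t (+4), pos 4: e→h (+3), pos 5: t→d (+10) — repeating every 3. A repeating key of period 3 is used — shifts +4, +3, +10 over and over.
Undoing it on prfiu: p−4=l, r−3=o, f−10=v, i−4=e, u−3=r.

lover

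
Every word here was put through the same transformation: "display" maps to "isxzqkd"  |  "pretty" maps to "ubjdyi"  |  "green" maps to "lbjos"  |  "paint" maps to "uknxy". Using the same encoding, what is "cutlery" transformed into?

Shifts by position in display: pos 0: d→i (+5), pos 1: i→s (+10), pos 2: s→x (+5), pos 3: p→z (+10) — repeating every 2. A repeating key of period 2 is used — shifts +5, +10 over and over.
On cutlery: c+5=h, u+10=e, t+5=y, l+10=v, e+5=j, r+10=b, y+5=d.

heyvjbd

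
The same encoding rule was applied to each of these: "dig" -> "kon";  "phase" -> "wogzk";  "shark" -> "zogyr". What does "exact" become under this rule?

The shift depends on letter class: consonant d→k is +7, but vowel i→o is +6. The rule splits by letter class: vowels +6, consonants +7.
For exact: e(vowel)+6=k, x(cons)+7=e, a(vowel)+6=g, c(cons)+7=j, t(cons)+7=a.

kegja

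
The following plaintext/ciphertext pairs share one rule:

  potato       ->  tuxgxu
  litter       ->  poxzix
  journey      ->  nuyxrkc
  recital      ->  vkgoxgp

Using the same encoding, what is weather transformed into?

akezlkv

Shifts by position in potato: pos 0: p→t (+4), pos 1: o→u (+6), pos 2: t→x (+4), pos 3: a→g (+6) — repeating every 2. A repeating key of period 2 is used — shifts +4, +6 over and over.
Applying it to weather: w+4=a, e+6=k, a+4=e, t+6=z, h+4=l, e+6=k, r+4=v.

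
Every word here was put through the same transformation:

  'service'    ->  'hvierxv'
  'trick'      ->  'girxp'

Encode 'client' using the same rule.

Each letter is replaced by its mirror in the alphabet: a↔z, b↔y, c↔x, and so on (the Atbash cipher).
Applying it to client: c↔x, l↔o, i↔r, e↔v, n↔m, t↔g.

xorvmg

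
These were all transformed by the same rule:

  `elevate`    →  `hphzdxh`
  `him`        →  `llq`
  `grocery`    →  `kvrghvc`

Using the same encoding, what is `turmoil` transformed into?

xxvqrlp

The rule splits by letter class: vowels +3, consonants +4.
Applying it to turmoil: t(cons)+4=x, u(vowel)+3=x, r(cons)+4=v, m(cons)+4=q, o(vowel)+3=r, i(vowel)+3=l, l(cons)+4=p.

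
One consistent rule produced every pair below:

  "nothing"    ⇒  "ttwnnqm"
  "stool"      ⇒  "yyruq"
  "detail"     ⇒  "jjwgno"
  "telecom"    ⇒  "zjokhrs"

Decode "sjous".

Shifts by position in nothing: pos 0: n→t (+6), pos 1: o→t (+5), pos 2: t→w (+3), pos 3: h→n (+6), pos 4: i→n (+5), pos 5: n→q (+3) — repeating every 3. The shifts repeat in a cycle of length 3: positions 0,1,… shift by +6, +5, +3, then the pattern repeats.
Undoing it on sjous: s−6=m, j−5=e, o−3=l, u−6=o, s−5=n.

melon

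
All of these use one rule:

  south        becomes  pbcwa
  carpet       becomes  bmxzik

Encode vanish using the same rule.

paqvid

The output letters match the input read backwards, each shifted +8: south reversed is htuos. Two steps: reverse the string, then apply a Caesar shift of +8.
On vanish: reverse → hsinav; then shift: h+8=p, s+8=a, i+8=q, n+8=v, a+8=i, v+8=d.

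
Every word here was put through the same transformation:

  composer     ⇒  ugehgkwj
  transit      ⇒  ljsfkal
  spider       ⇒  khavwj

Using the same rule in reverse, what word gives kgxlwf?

soften

Each letter is shifted forward by 18 in the alphabet (a Caesar shift of +18).
Reversing it on kgxlwf: k−18=s, g−18=o, x−18=f, l−18=t, w−18=e, f−18=n.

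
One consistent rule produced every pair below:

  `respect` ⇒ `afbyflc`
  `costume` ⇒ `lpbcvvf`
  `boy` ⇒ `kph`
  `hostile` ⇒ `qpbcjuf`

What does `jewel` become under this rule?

The shift depends on letter class: consonant r→a is +9, but vowel e→f is +1. Vowels shift forward by 1 and consonants shift forward by 9.
For jewel: j(cons)+9=s, e(vowel)+1=f, w(cons)+9=f, e(vowel)+1=f, l(cons)+9=u.

sfffu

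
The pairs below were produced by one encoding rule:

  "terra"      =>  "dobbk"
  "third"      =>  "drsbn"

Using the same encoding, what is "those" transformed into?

dryco

Compare letters: t→d is +10, e→o is +10, r→b is +10 — a constant shift. It's a constant shift of +10 (ROT10).
On those: t+10=d, h+10=r, o+10=y, s+10=c, e+10=o.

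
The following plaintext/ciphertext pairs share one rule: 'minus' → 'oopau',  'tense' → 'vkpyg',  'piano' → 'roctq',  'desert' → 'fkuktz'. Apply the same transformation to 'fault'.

hgwrv

Shifts by position in minus: pos 0: m→o (+2), pos 1: i→o (+6), pos 2: n→p (+2), pos 3: u→a (+6) — repeating every 2. It's a Vigenère-style cipher with numeric key [2,6]: position i shifts by key[i mod 2].
For fault: f+2=h, a+6=g, u+2=w, l+6=r, t+2=v.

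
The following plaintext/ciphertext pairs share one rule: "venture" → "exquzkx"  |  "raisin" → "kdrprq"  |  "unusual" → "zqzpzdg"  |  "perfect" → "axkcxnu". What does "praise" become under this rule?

Treating letters as 0–25, the rule is x ↦ 5x + 3 (mod 26).
Applying it to praise: p(15)→5·15+3≡0=a; r(17)→5·17+3≡10=k; a(0)→5·0+3≡3=d; i(8)→5·8+3≡17=r; s(18)→5·18+3≡15=p; e(4)→5·4+3≡23=x (all mod 26).

akdrpx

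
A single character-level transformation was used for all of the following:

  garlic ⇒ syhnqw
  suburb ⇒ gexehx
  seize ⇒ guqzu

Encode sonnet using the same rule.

gklluf

Each letter's alphabet position (a=0..z=25) is mapped through 25·x+24 mod 26 — an affine cipher.
On sonnet: s(18)→25·18+24≡6=g; o(14)→25·14+24≡10=k; n(13)→25·13+24≡11=l; n(13)→25·13+24≡11=l; e(4)→25·4+24≡20=u; t(19)→25·19+24≡5=f (all mod 26).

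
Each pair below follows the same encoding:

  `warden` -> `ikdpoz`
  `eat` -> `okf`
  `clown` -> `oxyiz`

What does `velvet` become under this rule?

The shift depends on letter class: consonant w→i is +12, but vowel a→k is +10. Two shifts are in play — +10 for a/e/i/o/u, +12 for every other letter.
Applying it to velvet: v(cons)+12=h, e(vowel)+10=o, l(cons)+12=x, v(cons)+12=h, e(vowel)+10=o, t(cons)+12=f.

hoxhof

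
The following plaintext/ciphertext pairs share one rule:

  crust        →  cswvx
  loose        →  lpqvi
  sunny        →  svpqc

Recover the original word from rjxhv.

In crust: c→c is +0, r→s is +1, u→w is +2, s→v is +3 — the shift increases by 1 each position. Letter i (0-indexed) is shifted by i+0, so successive shifts are 0, 1, 2, ….
Undoing it on rjxhv: r−0=r, j−1=i, x−2=v, h−3=e, v−4=r.

river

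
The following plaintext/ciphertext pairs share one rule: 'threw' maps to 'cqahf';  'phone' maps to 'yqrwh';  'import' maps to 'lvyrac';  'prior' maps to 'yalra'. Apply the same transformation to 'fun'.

oxw

The shift depends on letter class: consonant t→c is +9, but vowel e→h is +3. The rule splits by letter class: vowels +3, consonants +9.
Applying it to fun: f(cons)+9=o, u(vowel)+3=x, n(cons)+9=w.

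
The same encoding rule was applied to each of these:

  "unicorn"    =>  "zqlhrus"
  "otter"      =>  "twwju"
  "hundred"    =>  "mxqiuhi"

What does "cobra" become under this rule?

hrewd

It's a Vigenère-style cipher with numeric key [5,3,3]: position i shifts by key[i mod 3].
Applying it to cobra: c+5=h, o+3=r, b+3=e, r+5=w, a+3=d.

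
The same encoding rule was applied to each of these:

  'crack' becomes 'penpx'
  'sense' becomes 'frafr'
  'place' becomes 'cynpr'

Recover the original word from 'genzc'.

Compare letters: c→p is +13, r→e is +13, a→n is +13 — a constant shift. Each letter is shifted forward by 13 in the alphabet (a Caesar shift of +13).
Undoing it on genzc: g−13=t, e−13=r, n−13=a, z−13=m, c−13=p.

tramp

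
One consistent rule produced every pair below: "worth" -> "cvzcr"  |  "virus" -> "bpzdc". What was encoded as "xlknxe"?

Letter i (0-indexed) is shifted by i+6, so successive shifts are 6, 7, 8, ….
Undoing it on xlknxe: x−6=r, l−7=e, k−8=c, n−9=e, x−10=n, e−11=t.

recent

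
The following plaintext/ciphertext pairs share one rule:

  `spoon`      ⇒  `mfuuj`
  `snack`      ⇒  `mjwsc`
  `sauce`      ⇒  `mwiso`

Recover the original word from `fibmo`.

purse

This is an affine cipher: with a=0,…,z=25, each position x becomes (11x+22) mod 26.
Decoding fibmo: f(5)→19·(5−22)≡15=p; i(8)→19·(8−22)≡20=u; b(1)→19·(1−22)≡17=r; m(12)→19·(12−22)≡18=s; o(14)→19·(14−22)≡4=e (all mod 26).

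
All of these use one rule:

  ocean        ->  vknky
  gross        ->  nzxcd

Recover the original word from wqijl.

In ocean: o→v is +7, c→k is +8, e→n is +9, a→k is +10 — the shift increases by 1 each position. The shift increases by 1 at each position, starting from +7: 7, 8, 9, ….
Reversing it on wqijl: w−7=p, q−8=i, i−9=z, j−10=z, l−11=a.

pizza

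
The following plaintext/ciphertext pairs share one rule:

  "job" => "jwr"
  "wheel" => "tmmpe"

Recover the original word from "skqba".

The output letters match the input read backwards, each shifted +8: job reversed is boj. Read the word backwards and shift each letter +8.
Undoing it on skqba: shift back: s−8=k, k−8=c, q−8=i, b−8=t, a−8=s → kcits; then reverse → stick.

stick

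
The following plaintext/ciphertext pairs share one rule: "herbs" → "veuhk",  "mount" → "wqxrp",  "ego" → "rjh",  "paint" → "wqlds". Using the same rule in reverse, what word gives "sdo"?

lap

The output letters match the input read backwards, each shifted +3: herbs reversed is sbreh. Read the word backwards and shift each letter +3.
Reversing it on sdo: shift back: s−3=p, d−3=a, o−3=l → pal; then reverse → lap.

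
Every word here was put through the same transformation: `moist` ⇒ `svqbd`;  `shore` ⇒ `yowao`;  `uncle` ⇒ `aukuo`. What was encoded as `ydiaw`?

In moist: m→s is +6, o→v is +7, i→q is +8, s→b is +9 — the shift increases by 1 each position. Letter i (0-indexed) is shifted by i+6, so successive shifts are 6, 7, 8, ….
Reversing it on ydiaw: y−6=s, d−7=w, i−8=a, a−9=r, w−10=m.

swarm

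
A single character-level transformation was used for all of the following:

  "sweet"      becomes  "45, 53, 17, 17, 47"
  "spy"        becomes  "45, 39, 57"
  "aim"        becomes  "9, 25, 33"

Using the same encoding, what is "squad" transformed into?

45, 41, 49, 9, 15

s(#19)→45 and w(#23)→53: differences scale by 2, so n = 2·pos + 7. With a=1..z=26, the number is 2·pos + 7.
Applying it to squad: s=19→45, q=17→41, u=21→49, a=1→9, d=4→15.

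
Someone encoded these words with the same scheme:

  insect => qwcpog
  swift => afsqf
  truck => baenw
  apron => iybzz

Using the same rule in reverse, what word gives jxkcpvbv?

boarding

In insect: i→q is +8, n→w is +9, s→c is +10, e→p is +11 — the shift increases by 1 each position. Letter i (0-indexed) is shifted by i+8, so successive shifts are 8, 9, 10, ….
Decoding jxkcpvbv: j−8=b, x−9=o, k−10=a, c−11=r, p−12=d, v−13=i, b−14=n, v−15=g.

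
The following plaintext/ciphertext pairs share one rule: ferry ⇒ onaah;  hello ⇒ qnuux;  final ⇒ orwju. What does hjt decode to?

yak

Compare letters: f→o is +9, e→n is +9, r→a is +9 — a constant shift. Every letter moves 9 places later in the alphabet, wrapping around z→a.
Reversing it on hjt: h−9=y, j−9=a, t−9=k.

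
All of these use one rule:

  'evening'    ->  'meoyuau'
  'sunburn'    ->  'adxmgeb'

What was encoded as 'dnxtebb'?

In evening: e→m is +8, v→e is +9, e→o is +10, n→y is +11 — the shift increases by 1 each position. Each letter shifts forward by (position + 8), i.e. 8, 9, 10, … — the shift grows by one for each successive letter.
Undoing it on dnxtebb: d−8=v, n−9=e, x−10=n, t−11=i, e−12=s, b−13=o, b−14=n.

venison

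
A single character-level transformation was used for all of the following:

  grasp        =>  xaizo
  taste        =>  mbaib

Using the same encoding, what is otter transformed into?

The word is reversed, then every letter is shifted forward by 8.
For otter: reverse → retto; then shift: r+8=z, e+8=m, t+8=b, t+8=b, o+8=w.

zmbbw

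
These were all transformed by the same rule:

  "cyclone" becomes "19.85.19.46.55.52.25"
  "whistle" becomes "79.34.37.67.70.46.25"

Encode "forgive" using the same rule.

c(#3)→19 and y(#25)→85: differences scale by 3, so n = 3·pos + 10. The formula is n = 3×(alphabet index, a=1) + 10.
Applying it to forgive: f=6→28, o=15→55, r=18→64, g=7→31, i=9→37, v=22→76, e=5→25.

28.55.64.31.37.76.25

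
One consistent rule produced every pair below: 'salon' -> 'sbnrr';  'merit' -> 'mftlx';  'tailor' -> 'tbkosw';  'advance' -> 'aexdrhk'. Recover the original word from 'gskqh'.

In salon: s→s is +0, a→b is +1, l→n is +2, o→r is +3 — the shift increases by 1 each position. Letter i (0-indexed) is shifted by i+0, so successive shifts are 0, 1, 2, ….
Decoding gskqh: g−0=g, s−1=r, k−2=i, q−3=n, h−4=d.

grind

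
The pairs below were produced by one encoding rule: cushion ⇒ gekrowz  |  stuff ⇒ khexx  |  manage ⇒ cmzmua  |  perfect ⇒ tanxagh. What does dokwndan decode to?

disorder

Each letter's alphabet position (a=0..z=25) is mapped through 23·x+12 mod 26 — an affine cipher.
Reversing it on dokwndan: d(3)→17·(3−12)≡3=d; o(14)→17·(14−12)≡8=i; k(10)→17·(10−12)≡18=s; w(22)→17·(22−12)≡14=o; n(13)→17·(13−12)≡17=r; d(3)→17·(3−12)≡3=d; a(0)→17·(0−12)≡4=e; n(13)→17·(13−12)≡17=r (all mod 26).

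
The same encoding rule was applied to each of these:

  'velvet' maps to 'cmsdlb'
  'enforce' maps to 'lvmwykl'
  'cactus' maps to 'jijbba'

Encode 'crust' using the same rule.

jzbaa

Shifts by position in velvet: pos 0: v→c (+7), pos 1: e→m (+8), pos 2: l→s (+7), pos 3: v→d (+8) — repeating every 2. It's a Vigenère-style cipher with numeric key [7,8]: position i shifts by key[i mod 2].
Applying it to crust: c+7=j, r+8=z, u+7=b, s+8=a, t+7=a.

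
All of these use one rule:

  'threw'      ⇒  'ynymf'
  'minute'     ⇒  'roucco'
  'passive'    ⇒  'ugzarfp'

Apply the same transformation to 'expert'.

jdwmad

Each letter shifts forward by (position + 5), i.e. 5, 6, 7, … — the shift grows by one for each successive letter.
Applying it to expert: e+5=j, x+6=d, p+7=w, e+8=m, r+9=a, t+10=d.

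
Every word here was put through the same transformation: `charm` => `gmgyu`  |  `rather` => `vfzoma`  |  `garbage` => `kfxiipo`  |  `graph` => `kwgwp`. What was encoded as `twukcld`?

Letter i (0-indexed) is shifted by i+4, so successive shifts are 4, 5, 6, ….
Undoing it on twukcld: t−4=p, w−5=r, u−6=o, k−7=d, c−8=u, l−9=c, d−10=t.

product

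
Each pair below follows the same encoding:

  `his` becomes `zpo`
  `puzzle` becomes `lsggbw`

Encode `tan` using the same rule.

The output letters match the input read backwards, each shifted +7: his reversed is sih. Read the word backwards and shift each letter +7.
For tan: reverse → nat; then shift: n+7=u, a+7=h, t+7=a.

uha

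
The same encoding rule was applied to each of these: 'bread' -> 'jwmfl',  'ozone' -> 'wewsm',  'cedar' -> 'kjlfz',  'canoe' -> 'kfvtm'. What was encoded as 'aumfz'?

spear

A repeating key of period 2 is used — shifts +8, +5 over and over.
Undoing it on aumfz: a−8=s, u−5=p, m−8=e, f−5=a, z−8=r.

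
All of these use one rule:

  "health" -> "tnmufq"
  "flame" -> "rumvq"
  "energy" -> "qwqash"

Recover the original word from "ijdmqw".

warden

It's a Vigenère-style cipher with numeric key [12,9]: position i shifts by key[i mod 2].
Reversing it on ijdmqw: i−12=w, j−9=a, d−12=r, m−9=d, q−12=e, w−9=n.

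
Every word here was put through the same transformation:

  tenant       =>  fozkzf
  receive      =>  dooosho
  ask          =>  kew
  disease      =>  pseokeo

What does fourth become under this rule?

The shift depends on letter class: consonant t→f is +12, but vowel e→o is +10. Two shifts are in play — +10 for a/e/i/o/u, +12 for every other letter.
Applying it to fourth: f(cons)+12=r, o(vowel)+10=y, u(vowel)+10=e, r(cons)+12=d, t(cons)+12=f, h(cons)+12=t.

ryedft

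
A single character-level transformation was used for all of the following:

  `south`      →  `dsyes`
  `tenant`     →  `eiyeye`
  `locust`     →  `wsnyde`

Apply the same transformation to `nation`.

yeemsy

The shift depends on letter class: consonant s→d is +11, but vowel o→s is +4. Two shifts are in play — +4 for a/e/i/o/u, +11 for every other letter.
For nation: n(cons)+11=y, a(vowel)+4=e, t(cons)+11=e, i(vowel)+4=m, o(vowel)+4=s, n(cons)+11=y.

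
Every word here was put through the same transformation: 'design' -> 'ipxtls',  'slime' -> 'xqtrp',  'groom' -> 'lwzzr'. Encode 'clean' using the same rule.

The shift depends on letter class: consonant d→i is +5, but vowel e→p is +11. Two shifts are in play — +11 for a/e/i/o/u, +5 for every other letter.
For clean: c(cons)+5=h, l(cons)+5=q, e(vowel)+11=p, a(vowel)+11=l, n(cons)+5=s.

hqpls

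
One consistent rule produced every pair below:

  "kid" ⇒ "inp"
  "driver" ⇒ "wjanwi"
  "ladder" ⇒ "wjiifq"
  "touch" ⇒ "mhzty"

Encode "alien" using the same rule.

sjnqf

The output letters match the input read backwards, each shifted +5: kid reversed is dik. Two steps: reverse the string, then apply a Caesar shift of +5.
Applying it to alien: reverse → neila; then shift: n+5=s, e+5=j, i+5=n, l+5=q, a+5=f.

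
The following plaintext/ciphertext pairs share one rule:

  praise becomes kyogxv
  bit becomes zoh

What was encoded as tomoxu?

origin

Two steps: reverse the string, then apply a Caesar shift of +6.
Undoing it on tomoxu: shift back: t−6=n, o−6=i, m−6=g, o−6=i, x−6=r, u−6=o → nigiro; then reverse → origin.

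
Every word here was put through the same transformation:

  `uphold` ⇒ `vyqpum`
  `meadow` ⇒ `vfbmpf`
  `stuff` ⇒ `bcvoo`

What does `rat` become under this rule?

abc

The shift depends on letter class: consonant p→y is +9, but vowel u→v is +1. Vowels shift forward by 1 and consonants shift forward by 9.
For rat: r(cons)+9=a, a(vowel)+1=b, t(cons)+9=c.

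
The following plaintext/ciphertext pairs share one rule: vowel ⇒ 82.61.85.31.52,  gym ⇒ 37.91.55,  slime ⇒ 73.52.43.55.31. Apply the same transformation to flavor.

34.52.19.82.61.70

v(#22)→82 and o(#15)→61: differences scale by 3, so n = 3·pos + 16. With a=1..z=26, the number is 3·pos + 16.
On flavor: f=6→34, l=12→52, a=1→19, v=22→82, o=15→61, r=18→70.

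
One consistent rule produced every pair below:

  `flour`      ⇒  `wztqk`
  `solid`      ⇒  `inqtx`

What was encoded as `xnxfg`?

basis

The output letters match the input read backwards, each shifted +5: flour reversed is ruolf. Read the word backwards and shift each letter +5.
Decoding xnxfg: shift back: x−5=s, n−5=i, x−5=s, f−5=a, g−5=b → sisab; then reverse → basis.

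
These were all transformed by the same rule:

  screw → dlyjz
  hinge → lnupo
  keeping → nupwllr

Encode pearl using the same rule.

syhlw

The output letters match the input read backwards, each shifted +7: screw reversed is wercs. Read the word backwards and shift each letter +7.
For pearl: reverse → lraep; then shift: l+7=s, r+7=y, a+7=h, e+7=l, p+7=w.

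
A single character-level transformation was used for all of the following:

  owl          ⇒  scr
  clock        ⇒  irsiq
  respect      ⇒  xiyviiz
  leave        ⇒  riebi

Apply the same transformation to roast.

The shift depends on letter class: consonant w→c is +6, but vowel o→s is +4. Vowels shift forward by 4 and consonants shift forward by 6.
For roast: r(cons)+6=x, o(vowel)+4=s, a(vowel)+4=e, s(cons)+6=y, t(cons)+6=z.

xseyz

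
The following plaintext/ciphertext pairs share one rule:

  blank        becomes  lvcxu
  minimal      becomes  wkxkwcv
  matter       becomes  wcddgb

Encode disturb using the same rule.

The shift depends on letter class: consonant b→l is +10, but vowel a→c is +2. Two shifts are in play — +2 for a/e/i/o/u, +10 for every other letter.
On disturb: d(cons)+10=n, i(vowel)+2=k, s(cons)+10=c, t(cons)+10=d, u(vowel)+2=w, r(cons)+10=b, b(cons)+10=l.

nkcdwbl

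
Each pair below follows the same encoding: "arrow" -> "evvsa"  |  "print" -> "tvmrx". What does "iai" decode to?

Each letter is shifted forward by 4 in the alphabet (a Caesar shift of +4).
Undoing it on iai: i−4=e, a−4=w, i−4=e.

ewe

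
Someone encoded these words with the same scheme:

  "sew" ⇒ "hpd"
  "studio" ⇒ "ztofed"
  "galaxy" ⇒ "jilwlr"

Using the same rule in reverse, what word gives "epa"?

pet

The output letters match the input read backwards, each shifted +11: sew reversed is wes. Read the word backwards and shift each letter +11.
Undoing it on epa: shift back: e−11=t, p−11=e, a−11=p → tep; then reverse → pet.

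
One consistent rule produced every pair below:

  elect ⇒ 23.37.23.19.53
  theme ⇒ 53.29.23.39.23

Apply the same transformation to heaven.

29.23.15.57.23.41

e(#5)→23 and l(#12)→37: differences scale by 2, so n = 2·pos + 13. With a=1..z=26, the number is 2·pos + 13.
For heaven: h=8→29, e=5→23, a=1→15, v=22→57, e=5→23, n=14→41.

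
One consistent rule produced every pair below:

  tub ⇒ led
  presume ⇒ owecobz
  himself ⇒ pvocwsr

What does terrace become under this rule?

The output letters match the input read backwards, each shifted +10: tub reversed is but. Read the word backwards and shift each letter +10.
For terrace: reverse → ecarret; then shift: e+10=o, c+10=m, a+10=k, r+10=b, r+10=b, e+10=o, t+10=d.

omkbbod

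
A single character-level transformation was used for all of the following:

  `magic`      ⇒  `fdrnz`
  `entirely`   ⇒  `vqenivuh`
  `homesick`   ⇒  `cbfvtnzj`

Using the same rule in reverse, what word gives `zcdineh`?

This is an affine cipher: with a=0,…,z=25, each position x becomes (11x+3) mod 26.
Decoding zcdineh: z(25)→19·(25−3)≡2=c; c(2)→19·(2−3)≡7=h; d(3)→19·(3−3)≡0=a; i(8)→19·(8−3)≡17=r; n(13)→19·(13−3)≡8=i; e(4)→19·(4−3)≡19=t; h(7)→19·(7−3)≡24=y (all mod 26).

charity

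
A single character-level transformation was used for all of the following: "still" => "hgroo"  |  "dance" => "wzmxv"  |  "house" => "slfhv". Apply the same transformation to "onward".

lmdziw

Each pair mirrors across the alphabet (s↔h, t↔g, i↔r): positions sum to 25. Letters are reflected about the middle of the alphabet (position → 25−position): Atbash.
For onward: o↔l, n↔m, w↔d, a↔z, r↔i, d↔w.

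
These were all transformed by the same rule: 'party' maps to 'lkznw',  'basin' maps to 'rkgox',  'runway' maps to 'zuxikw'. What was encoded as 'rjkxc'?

p(15)→l(11) and a(0)→k(10) fit y≡7x+10 (mod 26); the inverse of 7 mod 26 is 15. Each letter's alphabet position (a=0..z=25) is mapped through 7·x+10 mod 26 — an affine cipher.
Decoding rjkxc: r(17)→15·(17−10)≡1=b; j(9)→15·(9−10)≡11=l; k(10)→15·(10−10)≡0=a; x(23)→15·(23−10)≡13=n; c(2)→15·(2−10)≡10=k (all mod 26).

blank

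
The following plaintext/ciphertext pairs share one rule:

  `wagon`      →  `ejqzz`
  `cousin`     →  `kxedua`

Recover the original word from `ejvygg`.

walnut

In wagon: w→e is +8, a→j is +9, g→q is +10, o→z is +11 — the shift increases by 1 each position. Each letter shifts forward by (position + 8), i.e. 8, 9, 10, … — the shift grows by one for each successive letter.
Decoding ejvygg: e−8=w, j−9=a, v−10=l, y−11=n, g−12=u, g−13=t.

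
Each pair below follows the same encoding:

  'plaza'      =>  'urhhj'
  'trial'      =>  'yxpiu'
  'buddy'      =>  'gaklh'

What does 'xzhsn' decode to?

stake

In plaza: p→u is +5, l→r is +6, a→h is +7, z→h is +8 — the shift increases by 1 each position. Letter i (0-indexed) is shifted by i+5, so successive shifts are 5, 6, 7, ….
Decoding xzhsn: x−5=s, z−6=t, h−7=a, s−8=k, n−9=e.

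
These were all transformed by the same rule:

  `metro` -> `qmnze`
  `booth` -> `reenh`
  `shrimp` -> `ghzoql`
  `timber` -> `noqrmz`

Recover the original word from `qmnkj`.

m(12)→q(16) and e(4)→m(12) fit y≡7x+10 (mod 26); the inverse of 7 mod 26 is 15. Each letter's alphabet position (a=0..z=25) is mapped through 7·x+10 mod 26 — an affine cipher.
Undoing it on qmnkj: q(16)→15·(16−10)≡12=m; m(12)→15·(12−10)≡4=e; n(13)→15·(13−10)≡19=t; k(10)→15·(10−10)≡0=a; j(9)→15·(9−10)≡11=l (all mod 26).

metal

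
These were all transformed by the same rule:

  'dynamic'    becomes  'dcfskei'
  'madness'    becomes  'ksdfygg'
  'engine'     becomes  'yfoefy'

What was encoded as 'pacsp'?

loyal

d(3)→d(3) and y(24)→c(2) fit y≡21x+18 (mod 26); the inverse of 21 mod 26 is 5. This is an affine cipher: with a=0,…,z=25, each position x becomes (21x+18) mod 26.
Undoing it on pacsp: p(15)→5·(15−18)≡11=l; a(0)→5·(0−18)≡14=o; c(2)→5·(2−18)≡24=y; s(18)→5·(18−18)≡0=a; p(15)→5·(15−18)≡11=l (all mod 26).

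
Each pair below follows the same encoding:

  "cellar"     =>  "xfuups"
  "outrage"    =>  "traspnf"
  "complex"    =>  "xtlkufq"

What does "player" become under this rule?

kuphfs

c(2)→x(23) and e(4)→f(5) fit y≡17x+15 (mod 26); the inverse of 17 mod 26 is 23. Each letter's alphabet position (a=0..z=25) is mapped through 17·x+15 mod 26 — an affine cipher.
On player: p(15)→17·15+15≡10=k; l(11)→17·11+15≡20=u; a(0)→17·0+15≡15=p; y(24)→17·24+15≡7=h; e(4)→17·4+15≡5=f; r(17)→17·17+15≡18=s (all mod 26).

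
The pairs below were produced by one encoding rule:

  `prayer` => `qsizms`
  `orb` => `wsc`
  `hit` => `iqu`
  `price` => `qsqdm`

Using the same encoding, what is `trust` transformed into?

usctu

The shift depends on letter class: consonant p→q is +1, but vowel a→i is +8. Vowels shift forward by 8 and consonants shift forward by 1.
Applying it to trust: t(cons)+1=u, r(cons)+1=s, u(vowel)+8=c, s(cons)+1=t, t(cons)+1=u.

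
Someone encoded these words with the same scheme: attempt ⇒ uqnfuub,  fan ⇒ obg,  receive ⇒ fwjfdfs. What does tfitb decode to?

ashes

The output letters match the input read backwards, each shifted +1: attempt reversed is tpmetta. The word is reversed, then every letter is shifted forward by 1.
Undoing it on tfitb: shift back: t−1=s, f−1=e, i−1=h, t−1=s, b−1=a → sehsa; then reverse → ashes.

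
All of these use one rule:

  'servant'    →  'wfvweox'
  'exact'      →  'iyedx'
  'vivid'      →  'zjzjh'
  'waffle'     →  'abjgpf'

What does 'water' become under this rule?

abxfv

Shifts by position in servant: pos 0: s→w (+4), pos 1: e→f (+1), pos 2: r→v (+4), pos 3: v→w (+1) — repeating every 2. The shifts repeat in a cycle of length 2: positions 0,1,… shift by +4, +1, then the pattern repeats.
Applying it to water: w+4=a, a+1=b, t+4=x, e+1=f, r+4=v.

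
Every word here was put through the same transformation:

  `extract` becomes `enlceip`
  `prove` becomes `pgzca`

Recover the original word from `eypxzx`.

moment

The output letters match the input read backwards, each shifted +11: extract reversed is tcartxe. Two steps: reverse the string, then apply a Caesar shift of +11.
Decoding eypxzx: shift back: e−11=t, y−11=n, p−11=e, x−11=m, z−11=o, x−11=m → tnemom; then reverse → moment.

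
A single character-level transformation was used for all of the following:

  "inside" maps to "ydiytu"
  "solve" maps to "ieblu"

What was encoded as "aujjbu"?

Every letter moves 16 places later in the alphabet, wrapping around z→a.
Reversing it on aujjbu: a−16=k, u−16=e, j−16=t, j−16=t, b−16=l, u−16=e.

kettle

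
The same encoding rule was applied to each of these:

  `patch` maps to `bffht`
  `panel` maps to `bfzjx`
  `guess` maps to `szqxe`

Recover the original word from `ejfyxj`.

settle

Shifts by position in patch: pos 0: p→b (+12), pos 1: a→f (+5), pos 2: t→f (+12), pos 3: c→h (+5) — repeating every 2. It's a Vigenère-style cipher with numeric key [12,5]: position i shifts by key[i mod 2].
Decoding ejfyxj: e−12=s, j−5=e, f−12=t, y−5=t, x−12=l, j−5=e.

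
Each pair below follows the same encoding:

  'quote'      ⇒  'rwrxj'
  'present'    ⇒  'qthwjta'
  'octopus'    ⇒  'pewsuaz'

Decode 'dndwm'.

In quote: q→r is +1, u→w is +2, o→r is +3, t→x is +4 — the shift increases by 1 each position. Letter i (0-indexed) is shifted by i+1, so successive shifts are 1, 2, 3, ….
Undoing it on dndwm: d−1=c, n−2=l, d−3=a, w−4=s, m−5=h.

clash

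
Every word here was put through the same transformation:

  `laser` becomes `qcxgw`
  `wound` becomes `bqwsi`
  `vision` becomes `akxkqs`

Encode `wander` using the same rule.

The rule splits by letter class: vowels +2, consonants +5.
For wander: w(cons)+5=b, a(vowel)+2=c, n(cons)+5=s, d(cons)+5=i, e(vowel)+2=g, r(cons)+5=w.

bcsigw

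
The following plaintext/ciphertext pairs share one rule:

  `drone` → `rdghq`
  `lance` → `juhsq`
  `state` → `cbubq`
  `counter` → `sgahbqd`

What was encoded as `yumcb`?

Treating letters as 0–25, the rule is x ↦ 25x + 20 (mod 26).
Reversing it on yumcb: y(24)→25·(24−20)≡22=w; u(20)→25·(20−20)≡0=a; m(12)→25·(12−20)≡8=i; c(2)→25·(2−20)≡18=s; b(1)→25·(1−20)≡19=t (all mod 26).

waist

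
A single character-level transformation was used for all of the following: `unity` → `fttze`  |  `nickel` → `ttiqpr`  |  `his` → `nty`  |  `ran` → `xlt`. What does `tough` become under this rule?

The shift depends on letter class: consonant n→t is +6, but vowel u→f is +11. Two shifts are in play — +11 for a/e/i/o/u, +6 for every other letter.
Applying it to tough: t(cons)+6=z, o(vowel)+11=z, u(vowel)+11=f, g(cons)+6=m, h(cons)+6=n.

zzfmn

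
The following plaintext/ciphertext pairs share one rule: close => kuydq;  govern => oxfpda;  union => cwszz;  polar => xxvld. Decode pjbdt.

In close: c→k is +8, l→u is +9, o→y is +10, s→d is +11 — the shift increases by 1 each position. Letter i (0-indexed) is shifted by i+8, so successive shifts are 8, 9, 10, ….
Undoing it on pjbdt: p−8=h, j−9=a, b−10=r, d−11=s, t−12=h.

harsh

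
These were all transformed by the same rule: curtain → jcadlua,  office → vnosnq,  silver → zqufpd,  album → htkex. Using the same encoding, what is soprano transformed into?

In curtain: c→j is +7, u→c is +8, r→a is +9, t→d is +10 — the shift increases by 1 each position. Each letter shifts forward by (position + 7), i.e. 7, 8, 9, … — the shift grows by one for each successive letter.
For soprano: s+7=z, o+8=w, p+9=y, r+10=b, a+11=l, n+12=z, o+13=b.

zwyblzb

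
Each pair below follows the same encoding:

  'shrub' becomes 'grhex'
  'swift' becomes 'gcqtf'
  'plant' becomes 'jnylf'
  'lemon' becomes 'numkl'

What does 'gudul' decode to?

Treating letters as 0–25, the rule is x ↦ 25x + 24 (mod 26).
Undoing it on gudul: g(6)→25·(6−24)≡18=s; u(20)→25·(20−24)≡4=e; d(3)→25·(3−24)≡21=v; u(20)→25·(20−24)≡4=e; l(11)→25·(11−24)≡13=n (all mod 26).

seven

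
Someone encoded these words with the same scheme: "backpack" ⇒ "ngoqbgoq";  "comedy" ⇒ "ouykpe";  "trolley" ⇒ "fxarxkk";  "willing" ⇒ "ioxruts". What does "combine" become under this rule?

ouyhutq

Shifts by position in backpack: pos 0: b→n (+12), pos 1: a→g (+6), pos 2: c→o (+12), pos 3: k→q (+6) — repeating every 2. It's a Vigenère-style cipher with numeric key [12,6]: position i shifts by key[i mod 2].
Applying it to combine: c+12=o, o+6=u, m+12=y, b+6=h, i+12=u, n+6=t, e+12=q.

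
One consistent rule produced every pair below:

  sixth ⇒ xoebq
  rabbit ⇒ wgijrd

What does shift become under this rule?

xnpnc

In sixth: s→x is +5, i→o is +6, x→e is +7, t→b is +8 — the shift increases by 1 each position. Each letter shifts forward by (position + 5), i.e. 5, 6, 7, … — the shift grows by one for each successive letter.
On shift: s+5=x, h+6=n, i+7=p, f+8=n, t+9=c.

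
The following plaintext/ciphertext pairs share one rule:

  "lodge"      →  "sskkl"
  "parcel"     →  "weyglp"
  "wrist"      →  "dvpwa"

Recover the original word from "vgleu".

ocean

Shifts by position in lodge: pos 0: l→s (+7), pos 1: o→s (+4), pos 2: d→k (+7), pos 3: g→k (+4) — repeating every 2. The shifts repeat in a cycle of length 2: positions 0,1,… shift by +7, +4, then the pattern repeats.
Decoding vgleu: v−7=o, g−4=c, l−7=e, e−4=a, u−7=n.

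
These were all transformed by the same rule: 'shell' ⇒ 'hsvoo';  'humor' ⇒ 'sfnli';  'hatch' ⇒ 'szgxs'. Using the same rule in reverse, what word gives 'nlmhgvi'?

Each pair mirrors across the alphabet (s↔h, h↔s, e↔v): positions sum to 25. Letters are reflected about the middle of the alphabet (position → 25−position): Atbash.
Reversing it on nlmhgvi: n↔m, l↔o, m↔n, h↔s, g↔t, v↔e, i↔r.

monster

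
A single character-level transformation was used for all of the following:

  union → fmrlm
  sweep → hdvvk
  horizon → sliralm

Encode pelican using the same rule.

Each pair mirrors across the alphabet (u↔f, n↔m, i↔r): positions sum to 25. This is the alphabet-reversal cipher (Atbash): a becomes z, b becomes y, etc.
For pelican: p↔k, e↔v, l↔o, i↔r, c↔x, a↔z, n↔m.

kvorxzm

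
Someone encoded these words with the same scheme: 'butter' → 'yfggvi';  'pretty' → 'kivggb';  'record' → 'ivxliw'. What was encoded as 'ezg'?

Each pair mirrors across the alphabet (b↔y, u↔f, t↔g): positions sum to 25. This is the alphabet-reversal cipher (Atbash): a becomes z, b becomes y, etc.
Undoing it on ezg: e↔v, z↔a, g↔t.

vat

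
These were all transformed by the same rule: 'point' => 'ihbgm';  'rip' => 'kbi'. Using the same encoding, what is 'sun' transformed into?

lng

Compare letters: p→i is +19, o→h is +19, i→b is +19 — a constant shift. This is a Caesar cipher with shift 19.
For sun: s+19=l, u+19=n, n+19=g.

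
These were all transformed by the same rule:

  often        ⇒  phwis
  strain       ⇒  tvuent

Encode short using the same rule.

tjrvy

In often: o→p is +1, f→h is +2, t→w is +3, e→i is +4 — the shift increases by 1 each position. Each letter shifts forward by (position + 1), i.e. 1, 2, 3, … — the shift grows by one for each successive letter.
On short: s+1=t, h+2=j, o+3=r, r+4=v, t+5=y.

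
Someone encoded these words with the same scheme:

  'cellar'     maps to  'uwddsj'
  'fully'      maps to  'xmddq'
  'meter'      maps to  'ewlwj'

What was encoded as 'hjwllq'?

pretty

Every letter moves 18 places later in the alphabet, wrapping around z→a.
Reversing it on hjwllq: h−18=p, j−18=r, w−18=e, l−18=t, l−18=t, q−18=y.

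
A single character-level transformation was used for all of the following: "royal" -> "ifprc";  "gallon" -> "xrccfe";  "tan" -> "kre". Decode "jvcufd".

Compare letters: r→i is +17, o→f is +17, y→p is +17 — a constant shift. Every letter moves 17 places later in the alphabet, wrapping around z→a.
Undoing it on jvcufd: j−17=s, v−17=e, c−17=l, u−17=d, f−17=o, d−17=m.

seldom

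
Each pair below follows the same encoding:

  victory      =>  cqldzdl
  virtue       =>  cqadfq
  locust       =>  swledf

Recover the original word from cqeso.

The shift increases by 1 at each position, starting from +7: 7, 8, 9, ….
Decoding cqeso: c−7=v, q−8=i, e−9=v, s−10=i, o−11=d.

vivid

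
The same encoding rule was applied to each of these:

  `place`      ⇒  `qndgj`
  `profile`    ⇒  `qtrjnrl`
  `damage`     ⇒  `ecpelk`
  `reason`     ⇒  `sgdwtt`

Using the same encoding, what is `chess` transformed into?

djhwx

The shift increases by 1 at each position, starting from +1: 1, 2, 3, ….
For chess: c+1=d, h+2=j, e+3=h, s+4=w, s+5=x.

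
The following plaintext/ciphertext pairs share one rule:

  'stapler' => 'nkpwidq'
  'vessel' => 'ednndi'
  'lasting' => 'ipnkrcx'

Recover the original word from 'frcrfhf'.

minimum

s(18)→n(13) and t(19)→k(10) fit y≡23x+15 (mod 26); the inverse of 23 mod 26 is 17. Each letter's alphabet position (a=0..z=25) is mapped through 23·x+15 mod 26 — an affine cipher.
Undoing it on frcrfhf: f(5)→17·(5−15)≡12=m; r(17)→17·(17−15)≡8=i; c(2)→17·(2−15)≡13=n; r(17)→17·(17−15)≡8=i; f(5)→17·(5−15)≡12=m; h(7)→17·(7−15)≡20=u; f(5)→17·(5−15)≡12=m (all mod 26).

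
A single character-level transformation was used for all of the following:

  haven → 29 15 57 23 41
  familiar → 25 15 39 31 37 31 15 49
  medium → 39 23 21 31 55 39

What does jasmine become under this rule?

33 15 51 39 31 41 23

With a=1..z=26, the number is 2·pos + 13.
On jasmine: j=10→33, a=1→15, s=19→51, m=13→39, i=9→31, n=14→41, e=5→23.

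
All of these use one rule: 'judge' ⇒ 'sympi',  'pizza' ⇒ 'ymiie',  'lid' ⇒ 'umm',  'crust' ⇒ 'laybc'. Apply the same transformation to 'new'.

Vowels shift forward by 4 and consonants shift forward by 9.
Applying it to new: n(cons)+9=w, e(vowel)+4=i, w(cons)+9=f.

wif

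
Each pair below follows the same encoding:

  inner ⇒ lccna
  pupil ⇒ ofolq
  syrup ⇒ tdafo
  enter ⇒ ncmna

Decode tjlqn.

smile

Treating letters as 0–25, the rule is x ↦ 19x + 15 (mod 26).
Decoding tjlqn: t(19)→11·(19−15)≡18=s; j(9)→11·(9−15)≡12=m; l(11)→11·(11−15)≡8=i; q(16)→11·(16−15)≡11=l; n(13)→11·(13−15)≡4=e (all mod 26).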